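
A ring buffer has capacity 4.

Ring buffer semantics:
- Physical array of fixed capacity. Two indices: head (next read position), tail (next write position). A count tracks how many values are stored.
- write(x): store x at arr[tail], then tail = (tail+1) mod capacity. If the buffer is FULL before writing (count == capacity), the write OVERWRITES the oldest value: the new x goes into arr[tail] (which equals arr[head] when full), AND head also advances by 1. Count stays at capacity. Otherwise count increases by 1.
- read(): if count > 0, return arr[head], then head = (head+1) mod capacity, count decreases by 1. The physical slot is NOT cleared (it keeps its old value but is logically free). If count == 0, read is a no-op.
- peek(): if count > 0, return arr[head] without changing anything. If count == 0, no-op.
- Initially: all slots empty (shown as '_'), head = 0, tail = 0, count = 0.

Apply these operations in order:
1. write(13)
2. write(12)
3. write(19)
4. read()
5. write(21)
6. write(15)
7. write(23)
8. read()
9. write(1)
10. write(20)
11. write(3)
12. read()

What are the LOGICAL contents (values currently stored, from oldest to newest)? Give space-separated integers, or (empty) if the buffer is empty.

Answer: 1 20 3

Derivation:
After op 1 (write(13)): arr=[13 _ _ _] head=0 tail=1 count=1
After op 2 (write(12)): arr=[13 12 _ _] head=0 tail=2 count=2
After op 3 (write(19)): arr=[13 12 19 _] head=0 tail=3 count=3
After op 4 (read()): arr=[13 12 19 _] head=1 tail=3 count=2
After op 5 (write(21)): arr=[13 12 19 21] head=1 tail=0 count=3
After op 6 (write(15)): arr=[15 12 19 21] head=1 tail=1 count=4
After op 7 (write(23)): arr=[15 23 19 21] head=2 tail=2 count=4
After op 8 (read()): arr=[15 23 19 21] head=3 tail=2 count=3
After op 9 (write(1)): arr=[15 23 1 21] head=3 tail=3 count=4
After op 10 (write(20)): arr=[15 23 1 20] head=0 tail=0 count=4
After op 11 (write(3)): arr=[3 23 1 20] head=1 tail=1 count=4
After op 12 (read()): arr=[3 23 1 20] head=2 tail=1 count=3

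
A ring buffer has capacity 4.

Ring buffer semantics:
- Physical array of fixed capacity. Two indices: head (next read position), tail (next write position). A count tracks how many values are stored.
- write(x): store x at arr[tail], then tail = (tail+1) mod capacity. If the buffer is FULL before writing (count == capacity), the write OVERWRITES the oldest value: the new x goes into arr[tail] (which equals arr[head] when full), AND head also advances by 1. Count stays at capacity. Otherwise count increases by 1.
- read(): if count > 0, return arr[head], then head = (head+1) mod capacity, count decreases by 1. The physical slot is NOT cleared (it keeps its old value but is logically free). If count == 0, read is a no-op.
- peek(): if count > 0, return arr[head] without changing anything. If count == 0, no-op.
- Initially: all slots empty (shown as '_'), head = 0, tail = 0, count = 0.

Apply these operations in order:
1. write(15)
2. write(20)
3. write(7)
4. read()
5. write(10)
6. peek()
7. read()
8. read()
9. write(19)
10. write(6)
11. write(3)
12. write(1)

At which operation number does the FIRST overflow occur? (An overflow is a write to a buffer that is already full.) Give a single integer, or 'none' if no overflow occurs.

After op 1 (write(15)): arr=[15 _ _ _] head=0 tail=1 count=1
After op 2 (write(20)): arr=[15 20 _ _] head=0 tail=2 count=2
After op 3 (write(7)): arr=[15 20 7 _] head=0 tail=3 count=3
After op 4 (read()): arr=[15 20 7 _] head=1 tail=3 count=2
After op 5 (write(10)): arr=[15 20 7 10] head=1 tail=0 count=3
After op 6 (peek()): arr=[15 20 7 10] head=1 tail=0 count=3
After op 7 (read()): arr=[15 20 7 10] head=2 tail=0 count=2
After op 8 (read()): arr=[15 20 7 10] head=3 tail=0 count=1
After op 9 (write(19)): arr=[19 20 7 10] head=3 tail=1 count=2
After op 10 (write(6)): arr=[19 6 7 10] head=3 tail=2 count=3
After op 11 (write(3)): arr=[19 6 3 10] head=3 tail=3 count=4
After op 12 (write(1)): arr=[19 6 3 1] head=0 tail=0 count=4

Answer: 12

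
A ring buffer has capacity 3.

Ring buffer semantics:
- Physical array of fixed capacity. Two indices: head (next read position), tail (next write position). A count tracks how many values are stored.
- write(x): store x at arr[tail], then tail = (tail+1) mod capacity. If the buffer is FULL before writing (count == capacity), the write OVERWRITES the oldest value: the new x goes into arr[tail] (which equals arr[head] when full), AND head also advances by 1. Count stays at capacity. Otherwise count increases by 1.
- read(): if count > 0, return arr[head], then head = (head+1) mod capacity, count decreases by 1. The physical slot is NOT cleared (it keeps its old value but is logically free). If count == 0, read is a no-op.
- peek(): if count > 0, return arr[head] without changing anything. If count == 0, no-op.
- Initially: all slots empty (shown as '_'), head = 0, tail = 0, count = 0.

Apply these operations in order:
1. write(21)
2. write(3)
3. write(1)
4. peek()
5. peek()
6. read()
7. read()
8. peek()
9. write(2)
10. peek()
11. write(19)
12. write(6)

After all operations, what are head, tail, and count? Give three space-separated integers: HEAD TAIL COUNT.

After op 1 (write(21)): arr=[21 _ _] head=0 tail=1 count=1
After op 2 (write(3)): arr=[21 3 _] head=0 tail=2 count=2
After op 3 (write(1)): arr=[21 3 1] head=0 tail=0 count=3
After op 4 (peek()): arr=[21 3 1] head=0 tail=0 count=3
After op 5 (peek()): arr=[21 3 1] head=0 tail=0 count=3
After op 6 (read()): arr=[21 3 1] head=1 tail=0 count=2
After op 7 (read()): arr=[21 3 1] head=2 tail=0 count=1
After op 8 (peek()): arr=[21 3 1] head=2 tail=0 count=1
After op 9 (write(2)): arr=[2 3 1] head=2 tail=1 count=2
After op 10 (peek()): arr=[2 3 1] head=2 tail=1 count=2
After op 11 (write(19)): arr=[2 19 1] head=2 tail=2 count=3
After op 12 (write(6)): arr=[2 19 6] head=0 tail=0 count=3

Answer: 0 0 3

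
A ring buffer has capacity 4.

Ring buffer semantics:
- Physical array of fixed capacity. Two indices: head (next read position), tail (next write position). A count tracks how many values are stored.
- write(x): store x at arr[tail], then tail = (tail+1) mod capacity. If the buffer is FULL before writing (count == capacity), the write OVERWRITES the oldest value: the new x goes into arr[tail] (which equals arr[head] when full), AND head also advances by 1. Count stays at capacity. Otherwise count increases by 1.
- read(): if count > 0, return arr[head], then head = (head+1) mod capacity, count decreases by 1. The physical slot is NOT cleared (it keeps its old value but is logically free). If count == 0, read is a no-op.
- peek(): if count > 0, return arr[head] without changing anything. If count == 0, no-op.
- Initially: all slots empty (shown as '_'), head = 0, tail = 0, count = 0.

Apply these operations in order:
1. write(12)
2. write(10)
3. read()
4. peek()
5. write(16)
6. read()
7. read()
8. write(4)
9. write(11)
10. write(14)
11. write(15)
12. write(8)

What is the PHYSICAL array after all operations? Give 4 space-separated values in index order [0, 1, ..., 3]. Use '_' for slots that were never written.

Answer: 11 14 15 8

Derivation:
After op 1 (write(12)): arr=[12 _ _ _] head=0 tail=1 count=1
After op 2 (write(10)): arr=[12 10 _ _] head=0 tail=2 count=2
After op 3 (read()): arr=[12 10 _ _] head=1 tail=2 count=1
After op 4 (peek()): arr=[12 10 _ _] head=1 tail=2 count=1
After op 5 (write(16)): arr=[12 10 16 _] head=1 tail=3 count=2
After op 6 (read()): arr=[12 10 16 _] head=2 tail=3 count=1
After op 7 (read()): arr=[12 10 16 _] head=3 tail=3 count=0
After op 8 (write(4)): arr=[12 10 16 4] head=3 tail=0 count=1
After op 9 (write(11)): arr=[11 10 16 4] head=3 tail=1 count=2
After op 10 (write(14)): arr=[11 14 16 4] head=3 tail=2 count=3
After op 11 (write(15)): arr=[11 14 15 4] head=3 tail=3 count=4
After op 12 (write(8)): arr=[11 14 15 8] head=0 tail=0 count=4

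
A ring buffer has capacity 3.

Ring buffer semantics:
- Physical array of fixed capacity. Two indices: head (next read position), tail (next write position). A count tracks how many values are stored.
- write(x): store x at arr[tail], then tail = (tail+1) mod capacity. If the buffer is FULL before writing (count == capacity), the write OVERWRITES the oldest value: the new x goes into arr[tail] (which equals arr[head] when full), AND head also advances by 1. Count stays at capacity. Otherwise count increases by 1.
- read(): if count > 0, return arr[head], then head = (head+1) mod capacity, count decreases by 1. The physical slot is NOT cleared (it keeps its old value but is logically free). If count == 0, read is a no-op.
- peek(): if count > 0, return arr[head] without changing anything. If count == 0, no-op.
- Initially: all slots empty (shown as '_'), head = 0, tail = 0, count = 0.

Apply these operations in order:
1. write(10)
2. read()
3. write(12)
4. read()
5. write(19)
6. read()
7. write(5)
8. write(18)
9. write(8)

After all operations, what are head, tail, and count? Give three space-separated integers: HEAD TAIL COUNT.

Answer: 0 0 3

Derivation:
After op 1 (write(10)): arr=[10 _ _] head=0 tail=1 count=1
After op 2 (read()): arr=[10 _ _] head=1 tail=1 count=0
After op 3 (write(12)): arr=[10 12 _] head=1 tail=2 count=1
After op 4 (read()): arr=[10 12 _] head=2 tail=2 count=0
After op 5 (write(19)): arr=[10 12 19] head=2 tail=0 count=1
After op 6 (read()): arr=[10 12 19] head=0 tail=0 count=0
After op 7 (write(5)): arr=[5 12 19] head=0 tail=1 count=1
After op 8 (write(18)): arr=[5 18 19] head=0 tail=2 count=2
After op 9 (write(8)): arr=[5 18 8] head=0 tail=0 count=3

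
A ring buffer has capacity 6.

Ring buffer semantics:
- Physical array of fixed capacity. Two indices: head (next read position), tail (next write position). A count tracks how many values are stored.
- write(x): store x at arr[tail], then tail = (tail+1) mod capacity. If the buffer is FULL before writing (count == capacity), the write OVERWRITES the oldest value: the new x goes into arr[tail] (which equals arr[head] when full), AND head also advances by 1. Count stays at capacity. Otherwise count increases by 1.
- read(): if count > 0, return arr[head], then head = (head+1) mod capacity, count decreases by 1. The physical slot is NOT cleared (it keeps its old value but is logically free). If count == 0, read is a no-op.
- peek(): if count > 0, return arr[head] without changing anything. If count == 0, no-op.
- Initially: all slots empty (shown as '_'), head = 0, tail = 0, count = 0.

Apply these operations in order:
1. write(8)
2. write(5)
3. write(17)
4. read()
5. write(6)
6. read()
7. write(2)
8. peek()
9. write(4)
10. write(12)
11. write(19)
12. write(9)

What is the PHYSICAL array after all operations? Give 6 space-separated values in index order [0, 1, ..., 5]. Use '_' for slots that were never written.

After op 1 (write(8)): arr=[8 _ _ _ _ _] head=0 tail=1 count=1
After op 2 (write(5)): arr=[8 5 _ _ _ _] head=0 tail=2 count=2
After op 3 (write(17)): arr=[8 5 17 _ _ _] head=0 tail=3 count=3
After op 4 (read()): arr=[8 5 17 _ _ _] head=1 tail=3 count=2
After op 5 (write(6)): arr=[8 5 17 6 _ _] head=1 tail=4 count=3
After op 6 (read()): arr=[8 5 17 6 _ _] head=2 tail=4 count=2
After op 7 (write(2)): arr=[8 5 17 6 2 _] head=2 tail=5 count=3
After op 8 (peek()): arr=[8 5 17 6 2 _] head=2 tail=5 count=3
After op 9 (write(4)): arr=[8 5 17 6 2 4] head=2 tail=0 count=4
After op 10 (write(12)): arr=[12 5 17 6 2 4] head=2 tail=1 count=5
After op 11 (write(19)): arr=[12 19 17 6 2 4] head=2 tail=2 count=6
After op 12 (write(9)): arr=[12 19 9 6 2 4] head=3 tail=3 count=6

Answer: 12 19 9 6 2 4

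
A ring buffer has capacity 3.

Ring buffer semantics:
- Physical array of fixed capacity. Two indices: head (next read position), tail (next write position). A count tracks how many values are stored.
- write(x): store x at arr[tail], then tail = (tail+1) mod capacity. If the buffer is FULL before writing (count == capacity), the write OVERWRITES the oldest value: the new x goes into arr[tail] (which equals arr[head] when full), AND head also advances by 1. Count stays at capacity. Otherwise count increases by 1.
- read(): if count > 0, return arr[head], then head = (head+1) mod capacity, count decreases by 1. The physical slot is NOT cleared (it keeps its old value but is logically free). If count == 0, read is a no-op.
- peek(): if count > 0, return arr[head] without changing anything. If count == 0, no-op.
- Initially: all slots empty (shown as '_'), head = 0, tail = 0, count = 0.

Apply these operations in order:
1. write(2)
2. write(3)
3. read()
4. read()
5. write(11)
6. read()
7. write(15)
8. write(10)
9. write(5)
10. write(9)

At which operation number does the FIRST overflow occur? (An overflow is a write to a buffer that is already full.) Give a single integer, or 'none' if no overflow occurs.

After op 1 (write(2)): arr=[2 _ _] head=0 tail=1 count=1
After op 2 (write(3)): arr=[2 3 _] head=0 tail=2 count=2
After op 3 (read()): arr=[2 3 _] head=1 tail=2 count=1
After op 4 (read()): arr=[2 3 _] head=2 tail=2 count=0
After op 5 (write(11)): arr=[2 3 11] head=2 tail=0 count=1
After op 6 (read()): arr=[2 3 11] head=0 tail=0 count=0
After op 7 (write(15)): arr=[15 3 11] head=0 tail=1 count=1
After op 8 (write(10)): arr=[15 10 11] head=0 tail=2 count=2
After op 9 (write(5)): arr=[15 10 5] head=0 tail=0 count=3
After op 10 (write(9)): arr=[9 10 5] head=1 tail=1 count=3

Answer: 10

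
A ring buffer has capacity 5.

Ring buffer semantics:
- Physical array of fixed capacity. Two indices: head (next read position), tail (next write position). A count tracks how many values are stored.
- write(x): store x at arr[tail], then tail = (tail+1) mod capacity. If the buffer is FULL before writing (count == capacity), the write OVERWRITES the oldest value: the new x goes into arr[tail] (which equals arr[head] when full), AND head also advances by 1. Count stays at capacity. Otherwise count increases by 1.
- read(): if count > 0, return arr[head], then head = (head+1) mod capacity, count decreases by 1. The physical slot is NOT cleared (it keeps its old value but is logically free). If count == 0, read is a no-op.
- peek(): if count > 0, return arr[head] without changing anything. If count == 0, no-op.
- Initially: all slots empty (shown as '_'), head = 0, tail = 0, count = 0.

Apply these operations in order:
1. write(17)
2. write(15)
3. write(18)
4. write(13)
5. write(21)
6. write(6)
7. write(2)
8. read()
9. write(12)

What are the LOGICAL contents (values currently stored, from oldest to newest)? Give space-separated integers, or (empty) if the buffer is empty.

Answer: 13 21 6 2 12

Derivation:
After op 1 (write(17)): arr=[17 _ _ _ _] head=0 tail=1 count=1
After op 2 (write(15)): arr=[17 15 _ _ _] head=0 tail=2 count=2
After op 3 (write(18)): arr=[17 15 18 _ _] head=0 tail=3 count=3
After op 4 (write(13)): arr=[17 15 18 13 _] head=0 tail=4 count=4
After op 5 (write(21)): arr=[17 15 18 13 21] head=0 tail=0 count=5
After op 6 (write(6)): arr=[6 15 18 13 21] head=1 tail=1 count=5
After op 7 (write(2)): arr=[6 2 18 13 21] head=2 tail=2 count=5
After op 8 (read()): arr=[6 2 18 13 21] head=3 tail=2 count=4
After op 9 (write(12)): arr=[6 2 12 13 21] head=3 tail=3 count=5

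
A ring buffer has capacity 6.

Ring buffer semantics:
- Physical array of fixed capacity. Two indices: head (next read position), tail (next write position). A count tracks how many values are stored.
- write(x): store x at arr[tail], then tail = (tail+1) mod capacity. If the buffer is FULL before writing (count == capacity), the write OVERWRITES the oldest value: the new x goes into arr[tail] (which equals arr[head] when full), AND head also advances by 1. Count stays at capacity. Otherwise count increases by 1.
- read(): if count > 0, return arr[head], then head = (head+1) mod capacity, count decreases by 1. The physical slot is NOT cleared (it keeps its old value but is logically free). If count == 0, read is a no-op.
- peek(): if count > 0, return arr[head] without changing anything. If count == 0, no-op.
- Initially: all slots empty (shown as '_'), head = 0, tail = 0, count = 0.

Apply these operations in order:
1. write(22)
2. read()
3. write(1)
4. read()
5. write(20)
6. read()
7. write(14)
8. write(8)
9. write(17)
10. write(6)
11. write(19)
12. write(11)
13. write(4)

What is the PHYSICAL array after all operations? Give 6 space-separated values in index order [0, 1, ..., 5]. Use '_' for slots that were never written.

After op 1 (write(22)): arr=[22 _ _ _ _ _] head=0 tail=1 count=1
After op 2 (read()): arr=[22 _ _ _ _ _] head=1 tail=1 count=0
After op 3 (write(1)): arr=[22 1 _ _ _ _] head=1 tail=2 count=1
After op 4 (read()): arr=[22 1 _ _ _ _] head=2 tail=2 count=0
After op 5 (write(20)): arr=[22 1 20 _ _ _] head=2 tail=3 count=1
After op 6 (read()): arr=[22 1 20 _ _ _] head=3 tail=3 count=0
After op 7 (write(14)): arr=[22 1 20 14 _ _] head=3 tail=4 count=1
After op 8 (write(8)): arr=[22 1 20 14 8 _] head=3 tail=5 count=2
After op 9 (write(17)): arr=[22 1 20 14 8 17] head=3 tail=0 count=3
After op 10 (write(6)): arr=[6 1 20 14 8 17] head=3 tail=1 count=4
After op 11 (write(19)): arr=[6 19 20 14 8 17] head=3 tail=2 count=5
After op 12 (write(11)): arr=[6 19 11 14 8 17] head=3 tail=3 count=6
After op 13 (write(4)): arr=[6 19 11 4 8 17] head=4 tail=4 count=6

Answer: 6 19 11 4 8 17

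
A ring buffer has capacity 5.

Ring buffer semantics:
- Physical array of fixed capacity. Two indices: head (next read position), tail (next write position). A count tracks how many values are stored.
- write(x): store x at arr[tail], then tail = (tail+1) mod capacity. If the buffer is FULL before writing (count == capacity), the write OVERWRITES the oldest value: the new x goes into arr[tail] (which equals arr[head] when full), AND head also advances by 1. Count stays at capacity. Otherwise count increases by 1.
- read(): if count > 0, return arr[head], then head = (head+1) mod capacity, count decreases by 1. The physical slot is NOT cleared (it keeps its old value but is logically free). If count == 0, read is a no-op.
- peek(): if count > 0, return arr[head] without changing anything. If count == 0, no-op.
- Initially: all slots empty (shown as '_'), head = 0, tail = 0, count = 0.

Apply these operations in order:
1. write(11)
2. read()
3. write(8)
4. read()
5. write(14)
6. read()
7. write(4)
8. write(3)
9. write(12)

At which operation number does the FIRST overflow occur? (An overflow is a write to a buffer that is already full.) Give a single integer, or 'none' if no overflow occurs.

Answer: none

Derivation:
After op 1 (write(11)): arr=[11 _ _ _ _] head=0 tail=1 count=1
After op 2 (read()): arr=[11 _ _ _ _] head=1 tail=1 count=0
After op 3 (write(8)): arr=[11 8 _ _ _] head=1 tail=2 count=1
After op 4 (read()): arr=[11 8 _ _ _] head=2 tail=2 count=0
After op 5 (write(14)): arr=[11 8 14 _ _] head=2 tail=3 count=1
After op 6 (read()): arr=[11 8 14 _ _] head=3 tail=3 count=0
After op 7 (write(4)): arr=[11 8 14 4 _] head=3 tail=4 count=1
After op 8 (write(3)): arr=[11 8 14 4 3] head=3 tail=0 count=2
After op 9 (write(12)): arr=[12 8 14 4 3] head=3 tail=1 count=3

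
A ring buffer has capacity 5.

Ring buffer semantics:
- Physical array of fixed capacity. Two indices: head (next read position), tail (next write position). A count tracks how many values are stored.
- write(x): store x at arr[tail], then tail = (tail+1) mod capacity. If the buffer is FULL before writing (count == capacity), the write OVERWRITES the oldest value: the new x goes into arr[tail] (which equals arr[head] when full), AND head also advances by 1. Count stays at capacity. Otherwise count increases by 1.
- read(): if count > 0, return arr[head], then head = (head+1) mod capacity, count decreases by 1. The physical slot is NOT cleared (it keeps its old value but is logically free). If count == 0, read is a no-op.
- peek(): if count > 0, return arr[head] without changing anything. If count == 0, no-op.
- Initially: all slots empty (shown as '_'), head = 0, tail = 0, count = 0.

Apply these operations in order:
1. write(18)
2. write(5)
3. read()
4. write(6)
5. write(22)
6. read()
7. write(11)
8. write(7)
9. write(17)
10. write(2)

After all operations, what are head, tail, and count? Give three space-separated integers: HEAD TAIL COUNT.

After op 1 (write(18)): arr=[18 _ _ _ _] head=0 tail=1 count=1
After op 2 (write(5)): arr=[18 5 _ _ _] head=0 tail=2 count=2
After op 3 (read()): arr=[18 5 _ _ _] head=1 tail=2 count=1
After op 4 (write(6)): arr=[18 5 6 _ _] head=1 tail=3 count=2
After op 5 (write(22)): arr=[18 5 6 22 _] head=1 tail=4 count=3
After op 6 (read()): arr=[18 5 6 22 _] head=2 tail=4 count=2
After op 7 (write(11)): arr=[18 5 6 22 11] head=2 tail=0 count=3
After op 8 (write(7)): arr=[7 5 6 22 11] head=2 tail=1 count=4
After op 9 (write(17)): arr=[7 17 6 22 11] head=2 tail=2 count=5
After op 10 (write(2)): arr=[7 17 2 22 11] head=3 tail=3 count=5

Answer: 3 3 5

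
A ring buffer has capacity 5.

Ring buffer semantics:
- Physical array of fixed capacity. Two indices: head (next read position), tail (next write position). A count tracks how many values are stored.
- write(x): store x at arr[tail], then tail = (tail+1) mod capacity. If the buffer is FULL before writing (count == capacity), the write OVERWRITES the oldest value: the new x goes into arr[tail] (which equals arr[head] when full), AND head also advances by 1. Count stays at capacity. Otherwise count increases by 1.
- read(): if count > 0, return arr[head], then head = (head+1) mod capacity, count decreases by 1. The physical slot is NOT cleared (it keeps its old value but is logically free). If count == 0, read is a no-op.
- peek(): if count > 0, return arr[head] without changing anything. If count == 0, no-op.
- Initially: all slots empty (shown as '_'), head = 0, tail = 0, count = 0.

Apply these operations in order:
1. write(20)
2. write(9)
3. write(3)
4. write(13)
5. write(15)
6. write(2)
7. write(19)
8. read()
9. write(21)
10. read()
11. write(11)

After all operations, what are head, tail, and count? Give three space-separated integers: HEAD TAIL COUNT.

Answer: 4 4 5

Derivation:
After op 1 (write(20)): arr=[20 _ _ _ _] head=0 tail=1 count=1
After op 2 (write(9)): arr=[20 9 _ _ _] head=0 tail=2 count=2
After op 3 (write(3)): arr=[20 9 3 _ _] head=0 tail=3 count=3
After op 4 (write(13)): arr=[20 9 3 13 _] head=0 tail=4 count=4
After op 5 (write(15)): arr=[20 9 3 13 15] head=0 tail=0 count=5
After op 6 (write(2)): arr=[2 9 3 13 15] head=1 tail=1 count=5
After op 7 (write(19)): arr=[2 19 3 13 15] head=2 tail=2 count=5
After op 8 (read()): arr=[2 19 3 13 15] head=3 tail=2 count=4
After op 9 (write(21)): arr=[2 19 21 13 15] head=3 tail=3 count=5
After op 10 (read()): arr=[2 19 21 13 15] head=4 tail=3 count=4
After op 11 (write(11)): arr=[2 19 21 11 15] head=4 tail=4 count=5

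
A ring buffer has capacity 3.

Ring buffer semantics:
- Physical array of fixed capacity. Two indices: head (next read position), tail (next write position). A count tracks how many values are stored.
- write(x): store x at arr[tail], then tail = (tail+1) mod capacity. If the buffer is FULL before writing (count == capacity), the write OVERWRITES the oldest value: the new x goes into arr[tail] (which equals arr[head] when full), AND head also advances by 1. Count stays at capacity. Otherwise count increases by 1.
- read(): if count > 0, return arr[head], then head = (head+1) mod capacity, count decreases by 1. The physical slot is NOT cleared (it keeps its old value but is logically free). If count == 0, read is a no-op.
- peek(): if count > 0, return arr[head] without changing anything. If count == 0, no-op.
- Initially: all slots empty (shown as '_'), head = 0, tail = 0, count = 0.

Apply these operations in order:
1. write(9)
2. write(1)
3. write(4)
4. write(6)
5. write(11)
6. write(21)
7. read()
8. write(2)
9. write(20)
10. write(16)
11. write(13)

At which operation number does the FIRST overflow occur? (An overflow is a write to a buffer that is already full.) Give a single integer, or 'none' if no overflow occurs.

Answer: 4

Derivation:
After op 1 (write(9)): arr=[9 _ _] head=0 tail=1 count=1
After op 2 (write(1)): arr=[9 1 _] head=0 tail=2 count=2
After op 3 (write(4)): arr=[9 1 4] head=0 tail=0 count=3
After op 4 (write(6)): arr=[6 1 4] head=1 tail=1 count=3
After op 5 (write(11)): arr=[6 11 4] head=2 tail=2 count=3
After op 6 (write(21)): arr=[6 11 21] head=0 tail=0 count=3
After op 7 (read()): arr=[6 11 21] head=1 tail=0 count=2
After op 8 (write(2)): arr=[2 11 21] head=1 tail=1 count=3
After op 9 (write(20)): arr=[2 20 21] head=2 tail=2 count=3
After op 10 (write(16)): arr=[2 20 16] head=0 tail=0 count=3
After op 11 (write(13)): arr=[13 20 16] head=1 tail=1 count=3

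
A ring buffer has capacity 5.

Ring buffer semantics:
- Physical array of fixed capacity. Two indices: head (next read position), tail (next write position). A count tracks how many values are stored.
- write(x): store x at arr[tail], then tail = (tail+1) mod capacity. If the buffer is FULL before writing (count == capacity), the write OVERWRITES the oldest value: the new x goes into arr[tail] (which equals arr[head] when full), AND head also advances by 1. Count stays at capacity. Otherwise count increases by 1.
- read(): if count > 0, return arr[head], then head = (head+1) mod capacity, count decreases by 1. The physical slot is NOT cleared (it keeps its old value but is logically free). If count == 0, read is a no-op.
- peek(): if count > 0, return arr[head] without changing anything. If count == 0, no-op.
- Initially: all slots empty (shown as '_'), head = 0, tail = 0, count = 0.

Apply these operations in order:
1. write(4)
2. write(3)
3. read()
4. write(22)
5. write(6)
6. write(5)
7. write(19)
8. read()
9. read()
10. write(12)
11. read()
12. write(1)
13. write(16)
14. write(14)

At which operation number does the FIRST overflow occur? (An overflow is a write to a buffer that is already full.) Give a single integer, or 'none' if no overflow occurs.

After op 1 (write(4)): arr=[4 _ _ _ _] head=0 tail=1 count=1
After op 2 (write(3)): arr=[4 3 _ _ _] head=0 tail=2 count=2
After op 3 (read()): arr=[4 3 _ _ _] head=1 tail=2 count=1
After op 4 (write(22)): arr=[4 3 22 _ _] head=1 tail=3 count=2
After op 5 (write(6)): arr=[4 3 22 6 _] head=1 tail=4 count=3
After op 6 (write(5)): arr=[4 3 22 6 5] head=1 tail=0 count=4
After op 7 (write(19)): arr=[19 3 22 6 5] head=1 tail=1 count=5
After op 8 (read()): arr=[19 3 22 6 5] head=2 tail=1 count=4
After op 9 (read()): arr=[19 3 22 6 5] head=3 tail=1 count=3
After op 10 (write(12)): arr=[19 12 22 6 5] head=3 tail=2 count=4
After op 11 (read()): arr=[19 12 22 6 5] head=4 tail=2 count=3
After op 12 (write(1)): arr=[19 12 1 6 5] head=4 tail=3 count=4
After op 13 (write(16)): arr=[19 12 1 16 5] head=4 tail=4 count=5
After op 14 (write(14)): arr=[19 12 1 16 14] head=0 tail=0 count=5

Answer: 14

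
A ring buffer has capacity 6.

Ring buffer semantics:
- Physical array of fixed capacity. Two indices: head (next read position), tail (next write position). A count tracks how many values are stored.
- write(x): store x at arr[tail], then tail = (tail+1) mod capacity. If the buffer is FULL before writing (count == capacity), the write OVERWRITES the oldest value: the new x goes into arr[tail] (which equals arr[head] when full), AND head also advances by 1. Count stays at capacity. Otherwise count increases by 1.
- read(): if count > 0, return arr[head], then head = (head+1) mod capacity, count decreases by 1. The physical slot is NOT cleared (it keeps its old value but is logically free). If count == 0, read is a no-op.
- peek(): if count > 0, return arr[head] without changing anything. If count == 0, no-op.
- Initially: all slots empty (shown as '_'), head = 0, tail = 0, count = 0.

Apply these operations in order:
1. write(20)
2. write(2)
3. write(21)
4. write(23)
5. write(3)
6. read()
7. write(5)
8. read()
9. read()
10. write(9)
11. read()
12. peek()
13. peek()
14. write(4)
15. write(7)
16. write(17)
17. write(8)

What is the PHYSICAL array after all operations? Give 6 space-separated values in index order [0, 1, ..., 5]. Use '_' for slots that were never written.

Answer: 9 4 7 17 8 5

Derivation:
After op 1 (write(20)): arr=[20 _ _ _ _ _] head=0 tail=1 count=1
After op 2 (write(2)): arr=[20 2 _ _ _ _] head=0 tail=2 count=2
After op 3 (write(21)): arr=[20 2 21 _ _ _] head=0 tail=3 count=3
After op 4 (write(23)): arr=[20 2 21 23 _ _] head=0 tail=4 count=4
After op 5 (write(3)): arr=[20 2 21 23 3 _] head=0 tail=5 count=5
After op 6 (read()): arr=[20 2 21 23 3 _] head=1 tail=5 count=4
After op 7 (write(5)): arr=[20 2 21 23 3 5] head=1 tail=0 count=5
After op 8 (read()): arr=[20 2 21 23 3 5] head=2 tail=0 count=4
After op 9 (read()): arr=[20 2 21 23 3 5] head=3 tail=0 count=3
After op 10 (write(9)): arr=[9 2 21 23 3 5] head=3 tail=1 count=4
After op 11 (read()): arr=[9 2 21 23 3 5] head=4 tail=1 count=3
After op 12 (peek()): arr=[9 2 21 23 3 5] head=4 tail=1 count=3
After op 13 (peek()): arr=[9 2 21 23 3 5] head=4 tail=1 count=3
After op 14 (write(4)): arr=[9 4 21 23 3 5] head=4 tail=2 count=4
After op 15 (write(7)): arr=[9 4 7 23 3 5] head=4 tail=3 count=5
After op 16 (write(17)): arr=[9 4 7 17 3 5] head=4 tail=4 count=6
After op 17 (write(8)): arr=[9 4 7 17 8 5] head=5 tail=5 count=6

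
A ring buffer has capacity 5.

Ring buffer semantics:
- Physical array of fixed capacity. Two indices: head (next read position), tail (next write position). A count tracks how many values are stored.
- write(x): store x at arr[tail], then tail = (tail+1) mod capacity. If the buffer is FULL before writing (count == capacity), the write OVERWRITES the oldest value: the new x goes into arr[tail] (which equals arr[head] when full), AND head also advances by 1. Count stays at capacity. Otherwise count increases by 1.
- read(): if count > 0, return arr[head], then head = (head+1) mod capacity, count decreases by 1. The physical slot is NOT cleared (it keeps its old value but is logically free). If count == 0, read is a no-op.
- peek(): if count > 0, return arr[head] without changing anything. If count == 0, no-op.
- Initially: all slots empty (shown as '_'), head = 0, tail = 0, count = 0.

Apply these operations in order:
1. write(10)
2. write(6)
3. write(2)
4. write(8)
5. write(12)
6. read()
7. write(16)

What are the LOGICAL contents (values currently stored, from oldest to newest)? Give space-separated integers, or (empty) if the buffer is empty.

Answer: 6 2 8 12 16

Derivation:
After op 1 (write(10)): arr=[10 _ _ _ _] head=0 tail=1 count=1
After op 2 (write(6)): arr=[10 6 _ _ _] head=0 tail=2 count=2
After op 3 (write(2)): arr=[10 6 2 _ _] head=0 tail=3 count=3
After op 4 (write(8)): arr=[10 6 2 8 _] head=0 tail=4 count=4
After op 5 (write(12)): arr=[10 6 2 8 12] head=0 tail=0 count=5
After op 6 (read()): arr=[10 6 2 8 12] head=1 tail=0 count=4
After op 7 (write(16)): arr=[16 6 2 8 12] head=1 tail=1 count=5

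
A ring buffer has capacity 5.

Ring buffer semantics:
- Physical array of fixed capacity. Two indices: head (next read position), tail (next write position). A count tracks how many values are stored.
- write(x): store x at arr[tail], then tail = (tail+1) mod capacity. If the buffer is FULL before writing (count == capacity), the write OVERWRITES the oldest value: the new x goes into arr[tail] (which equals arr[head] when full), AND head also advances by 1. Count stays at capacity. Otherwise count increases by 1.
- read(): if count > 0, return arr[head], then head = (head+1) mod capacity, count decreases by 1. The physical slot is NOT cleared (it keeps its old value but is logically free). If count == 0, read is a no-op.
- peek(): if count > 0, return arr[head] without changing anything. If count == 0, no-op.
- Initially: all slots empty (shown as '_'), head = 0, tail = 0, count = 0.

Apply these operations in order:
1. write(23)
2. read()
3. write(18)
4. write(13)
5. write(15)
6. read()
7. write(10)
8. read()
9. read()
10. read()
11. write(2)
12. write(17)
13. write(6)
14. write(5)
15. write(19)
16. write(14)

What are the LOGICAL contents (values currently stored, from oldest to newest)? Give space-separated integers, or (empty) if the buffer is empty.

Answer: 17 6 5 19 14

Derivation:
After op 1 (write(23)): arr=[23 _ _ _ _] head=0 tail=1 count=1
After op 2 (read()): arr=[23 _ _ _ _] head=1 tail=1 count=0
After op 3 (write(18)): arr=[23 18 _ _ _] head=1 tail=2 count=1
After op 4 (write(13)): arr=[23 18 13 _ _] head=1 tail=3 count=2
After op 5 (write(15)): arr=[23 18 13 15 _] head=1 tail=4 count=3
After op 6 (read()): arr=[23 18 13 15 _] head=2 tail=4 count=2
After op 7 (write(10)): arr=[23 18 13 15 10] head=2 tail=0 count=3
After op 8 (read()): arr=[23 18 13 15 10] head=3 tail=0 count=2
After op 9 (read()): arr=[23 18 13 15 10] head=4 tail=0 count=1
After op 10 (read()): arr=[23 18 13 15 10] head=0 tail=0 count=0
After op 11 (write(2)): arr=[2 18 13 15 10] head=0 tail=1 count=1
After op 12 (write(17)): arr=[2 17 13 15 10] head=0 tail=2 count=2
After op 13 (write(6)): arr=[2 17 6 15 10] head=0 tail=3 count=3
After op 14 (write(5)): arr=[2 17 6 5 10] head=0 tail=4 count=4
After op 15 (write(19)): arr=[2 17 6 5 19] head=0 tail=0 count=5
After op 16 (write(14)): arr=[14 17 6 5 19] head=1 tail=1 count=5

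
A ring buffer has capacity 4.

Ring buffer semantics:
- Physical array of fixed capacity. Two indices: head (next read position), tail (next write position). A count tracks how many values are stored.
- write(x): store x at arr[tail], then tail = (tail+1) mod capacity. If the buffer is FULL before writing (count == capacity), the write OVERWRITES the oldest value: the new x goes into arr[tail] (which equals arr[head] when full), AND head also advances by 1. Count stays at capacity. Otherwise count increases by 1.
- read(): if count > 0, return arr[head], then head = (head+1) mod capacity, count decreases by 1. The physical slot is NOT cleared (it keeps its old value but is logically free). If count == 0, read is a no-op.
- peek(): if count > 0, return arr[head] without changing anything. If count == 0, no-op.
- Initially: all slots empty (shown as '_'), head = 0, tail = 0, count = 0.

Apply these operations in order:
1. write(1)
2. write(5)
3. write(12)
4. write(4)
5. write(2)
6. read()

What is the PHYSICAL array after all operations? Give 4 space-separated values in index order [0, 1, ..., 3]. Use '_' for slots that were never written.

After op 1 (write(1)): arr=[1 _ _ _] head=0 tail=1 count=1
After op 2 (write(5)): arr=[1 5 _ _] head=0 tail=2 count=2
After op 3 (write(12)): arr=[1 5 12 _] head=0 tail=3 count=3
After op 4 (write(4)): arr=[1 5 12 4] head=0 tail=0 count=4
After op 5 (write(2)): arr=[2 5 12 4] head=1 tail=1 count=4
After op 6 (read()): arr=[2 5 12 4] head=2 tail=1 count=3

Answer: 2 5 12 4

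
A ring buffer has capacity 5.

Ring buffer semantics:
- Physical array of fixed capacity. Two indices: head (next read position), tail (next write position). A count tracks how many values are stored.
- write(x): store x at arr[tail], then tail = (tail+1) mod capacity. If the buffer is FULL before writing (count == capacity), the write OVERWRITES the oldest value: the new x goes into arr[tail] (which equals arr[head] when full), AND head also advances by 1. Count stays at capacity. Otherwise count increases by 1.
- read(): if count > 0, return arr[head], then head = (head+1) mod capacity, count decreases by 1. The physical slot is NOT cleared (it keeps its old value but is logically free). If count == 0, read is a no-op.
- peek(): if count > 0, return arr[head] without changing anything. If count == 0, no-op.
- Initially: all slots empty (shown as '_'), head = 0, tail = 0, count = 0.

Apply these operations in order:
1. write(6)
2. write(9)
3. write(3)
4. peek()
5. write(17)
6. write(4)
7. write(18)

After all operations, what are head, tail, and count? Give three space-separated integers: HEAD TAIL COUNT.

Answer: 1 1 5

Derivation:
After op 1 (write(6)): arr=[6 _ _ _ _] head=0 tail=1 count=1
After op 2 (write(9)): arr=[6 9 _ _ _] head=0 tail=2 count=2
After op 3 (write(3)): arr=[6 9 3 _ _] head=0 tail=3 count=3
After op 4 (peek()): arr=[6 9 3 _ _] head=0 tail=3 count=3
After op 5 (write(17)): arr=[6 9 3 17 _] head=0 tail=4 count=4
After op 6 (write(4)): arr=[6 9 3 17 4] head=0 tail=0 count=5
After op 7 (write(18)): arr=[18 9 3 17 4] head=1 tail=1 count=5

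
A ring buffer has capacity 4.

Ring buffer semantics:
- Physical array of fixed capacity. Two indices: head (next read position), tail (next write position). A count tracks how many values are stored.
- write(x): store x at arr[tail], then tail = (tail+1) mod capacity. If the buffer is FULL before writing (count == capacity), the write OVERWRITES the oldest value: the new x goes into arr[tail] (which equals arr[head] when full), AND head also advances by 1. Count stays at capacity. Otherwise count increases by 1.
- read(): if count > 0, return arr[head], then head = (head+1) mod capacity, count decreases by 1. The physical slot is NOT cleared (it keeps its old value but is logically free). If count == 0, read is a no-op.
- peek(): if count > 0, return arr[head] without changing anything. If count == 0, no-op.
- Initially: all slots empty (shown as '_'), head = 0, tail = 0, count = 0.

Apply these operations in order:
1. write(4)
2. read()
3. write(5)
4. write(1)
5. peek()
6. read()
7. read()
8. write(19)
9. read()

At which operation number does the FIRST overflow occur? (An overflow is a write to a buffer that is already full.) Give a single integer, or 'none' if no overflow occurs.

Answer: none

Derivation:
After op 1 (write(4)): arr=[4 _ _ _] head=0 tail=1 count=1
After op 2 (read()): arr=[4 _ _ _] head=1 tail=1 count=0
After op 3 (write(5)): arr=[4 5 _ _] head=1 tail=2 count=1
After op 4 (write(1)): arr=[4 5 1 _] head=1 tail=3 count=2
After op 5 (peek()): arr=[4 5 1 _] head=1 tail=3 count=2
After op 6 (read()): arr=[4 5 1 _] head=2 tail=3 count=1
After op 7 (read()): arr=[4 5 1 _] head=3 tail=3 count=0
After op 8 (write(19)): arr=[4 5 1 19] head=3 tail=0 count=1
After op 9 (read()): arr=[4 5 1 19] head=0 tail=0 count=0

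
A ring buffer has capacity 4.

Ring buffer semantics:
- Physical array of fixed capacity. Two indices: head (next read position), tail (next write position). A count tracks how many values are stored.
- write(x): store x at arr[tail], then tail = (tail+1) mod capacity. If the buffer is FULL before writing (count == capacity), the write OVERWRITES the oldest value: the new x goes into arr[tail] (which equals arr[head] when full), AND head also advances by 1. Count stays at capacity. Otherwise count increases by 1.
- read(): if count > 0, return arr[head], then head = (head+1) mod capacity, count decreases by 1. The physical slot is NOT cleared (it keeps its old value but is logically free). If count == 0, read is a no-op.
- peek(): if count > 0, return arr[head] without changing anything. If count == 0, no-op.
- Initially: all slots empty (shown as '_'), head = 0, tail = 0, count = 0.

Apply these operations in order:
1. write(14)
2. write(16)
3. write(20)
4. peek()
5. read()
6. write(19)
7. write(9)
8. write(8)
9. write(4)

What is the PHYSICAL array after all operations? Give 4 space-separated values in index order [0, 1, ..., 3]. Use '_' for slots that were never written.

After op 1 (write(14)): arr=[14 _ _ _] head=0 tail=1 count=1
After op 2 (write(16)): arr=[14 16 _ _] head=0 tail=2 count=2
After op 3 (write(20)): arr=[14 16 20 _] head=0 tail=3 count=3
After op 4 (peek()): arr=[14 16 20 _] head=0 tail=3 count=3
After op 5 (read()): arr=[14 16 20 _] head=1 tail=3 count=2
After op 6 (write(19)): arr=[14 16 20 19] head=1 tail=0 count=3
After op 7 (write(9)): arr=[9 16 20 19] head=1 tail=1 count=4
After op 8 (write(8)): arr=[9 8 20 19] head=2 tail=2 count=4
After op 9 (write(4)): arr=[9 8 4 19] head=3 tail=3 count=4

Answer: 9 8 4 19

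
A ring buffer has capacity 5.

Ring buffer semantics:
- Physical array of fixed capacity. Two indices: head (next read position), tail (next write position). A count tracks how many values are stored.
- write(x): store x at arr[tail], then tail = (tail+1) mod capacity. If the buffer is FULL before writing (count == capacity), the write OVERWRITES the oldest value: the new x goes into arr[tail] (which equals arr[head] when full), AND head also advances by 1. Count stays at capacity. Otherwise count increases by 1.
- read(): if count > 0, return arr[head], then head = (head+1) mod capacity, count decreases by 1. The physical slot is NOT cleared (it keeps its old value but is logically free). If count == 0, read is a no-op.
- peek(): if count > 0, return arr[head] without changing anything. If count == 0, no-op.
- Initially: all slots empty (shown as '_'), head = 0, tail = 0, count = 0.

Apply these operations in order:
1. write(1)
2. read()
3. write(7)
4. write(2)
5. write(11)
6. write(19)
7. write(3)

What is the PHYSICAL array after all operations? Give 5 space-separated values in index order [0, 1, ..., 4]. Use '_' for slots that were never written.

After op 1 (write(1)): arr=[1 _ _ _ _] head=0 tail=1 count=1
After op 2 (read()): arr=[1 _ _ _ _] head=1 tail=1 count=0
After op 3 (write(7)): arr=[1 7 _ _ _] head=1 tail=2 count=1
After op 4 (write(2)): arr=[1 7 2 _ _] head=1 tail=3 count=2
After op 5 (write(11)): arr=[1 7 2 11 _] head=1 tail=4 count=3
After op 6 (write(19)): arr=[1 7 2 11 19] head=1 tail=0 count=4
After op 7 (write(3)): arr=[3 7 2 11 19] head=1 tail=1 count=5

Answer: 3 7 2 11 19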